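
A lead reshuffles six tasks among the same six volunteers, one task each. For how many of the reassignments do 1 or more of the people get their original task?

455

# with exactly i fixed is C(6,i)·!(6-i); sum over i=1..6:
  i=1: C(6,1)·!5 = 6·44 = 264
  i=2: C(6,2)·!4 = 15·9 = 135
  i=3: C(6,3)·!3 = 20·2 = 40
  i=4: C(6,4)·!2 = 15·1 = 15
  i=5: C(6,5)·!1 = 6·0 = 0
  i=6: C(6,6)·!0 = 1·1 = 1
Total = 455.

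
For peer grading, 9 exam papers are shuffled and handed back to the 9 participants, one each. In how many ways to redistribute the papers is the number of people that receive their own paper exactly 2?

66744

Choose which 2 of the 9 are fixed: C(9,2) = 36.
The remaining 7 must be deranged: !7 = 1854.
Total: 36 × 1854 = 66744.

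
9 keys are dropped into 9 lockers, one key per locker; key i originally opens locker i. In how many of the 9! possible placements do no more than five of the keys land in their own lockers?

# with exactly i fixed is C(9,i)·!(9-i); sum over i=0..5:
  i=0: C(9,0)·!9 = 1·133496 = 133496
  i=1: C(9,1)·!8 = 9·14833 = 133497
  i=2: C(9,2)·!7 = 36·1854 = 66744
  i=3: C(9,3)·!6 = 84·265 = 22260
  i=4: C(9,4)·!5 = 126·44 = 5544
  i=5: C(9,5)·!4 = 126·9 = 1134
Total = 362675.

362675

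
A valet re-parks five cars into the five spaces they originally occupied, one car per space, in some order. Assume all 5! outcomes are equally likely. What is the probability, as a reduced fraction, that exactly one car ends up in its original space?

3/8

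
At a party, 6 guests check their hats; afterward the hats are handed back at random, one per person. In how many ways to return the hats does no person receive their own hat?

265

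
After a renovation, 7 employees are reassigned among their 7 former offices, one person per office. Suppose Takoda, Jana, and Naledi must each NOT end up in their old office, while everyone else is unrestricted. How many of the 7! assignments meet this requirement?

3216

Inclusion-exclusion on the 3 forbidden self-matches:
Σ_{j=0}^{3} (-1)^j C(3,j)(7-j)!
= C(3,0)·7! - C(3,1)·6! + C(3,2)·5! - C(3,3)·4!
= 5040 - 2160 + 360 - 24
= 3216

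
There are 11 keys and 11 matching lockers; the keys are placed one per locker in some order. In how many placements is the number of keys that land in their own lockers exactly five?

122430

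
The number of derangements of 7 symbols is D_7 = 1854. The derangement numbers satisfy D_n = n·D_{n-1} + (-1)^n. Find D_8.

D_8 = 8·1854 + 1 = 14833.

14833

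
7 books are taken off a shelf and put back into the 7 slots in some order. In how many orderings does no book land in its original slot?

1854

By inclusion-exclusion, !7 = Σ (-1)^k · 7!/k! for k=0..7
= 7! - 7!/1! + 7!/2! - 7!/3! + 7!/4! - 7!/5! + 7!/6! - 7!/7!
= 5040 - 5040 + 2520 - 840 + 210 - 42 + 7 - 1
= 1854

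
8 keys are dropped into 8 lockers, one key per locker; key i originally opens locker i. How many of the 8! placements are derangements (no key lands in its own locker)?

!8 = 8! · Σ_{k=0}^{8} (-1)^k/k!
= 8! - 8!/1! + 8!/2! - 8!/3! + 8!/4! - 8!/5! + 8!/6! - 8!/7! + 8!/8!
= 40320 - 40320 + 20160 - 6720 + 1680 - 336 + 56 - 8 + 1
= 14833

14833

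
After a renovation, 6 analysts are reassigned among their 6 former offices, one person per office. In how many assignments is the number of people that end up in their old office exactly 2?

135

Choose which 2 of the 6 are fixed: C(6,2) = 15.
The remaining 4 must be deranged: !4 = 9.
Total: 15 × 9 = 135.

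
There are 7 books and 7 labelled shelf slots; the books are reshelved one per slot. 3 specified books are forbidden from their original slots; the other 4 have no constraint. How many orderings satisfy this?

3216

Inclusion-exclusion on the 3 forbidden self-matches:
Σ_{j=0}^{3} (-1)^j C(3,j)(7-j)!
= C(3,0)·7! - C(3,1)·6! + C(3,2)·5! - C(3,3)·4!
= 5040 - 2160 + 360 - 24
= 3216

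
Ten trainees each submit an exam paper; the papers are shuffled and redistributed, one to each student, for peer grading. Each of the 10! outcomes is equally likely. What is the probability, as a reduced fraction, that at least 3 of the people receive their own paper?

145697/1814400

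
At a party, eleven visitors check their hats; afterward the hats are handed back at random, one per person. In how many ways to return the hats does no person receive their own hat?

14684570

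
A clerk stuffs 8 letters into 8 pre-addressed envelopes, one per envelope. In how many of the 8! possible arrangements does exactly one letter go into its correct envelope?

Choose which one of the 8 is fixed: C(8,1) = 8.
The other 7 form a derangement: !7 = 1854.
Total: 8 × 1854 = 14832.

14832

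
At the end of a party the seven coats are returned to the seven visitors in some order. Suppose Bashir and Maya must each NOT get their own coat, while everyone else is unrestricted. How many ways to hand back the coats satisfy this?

3720

Let A_j be the event that the j-th constrained one is fixed. By inclusion-exclusion over the 2 events:
Σ_{j=0}^{2} (-1)^j C(2,j)(7-j)!
= C(2,0)·7! - C(2,1)·6! + C(2,2)·5!
= 5040 - 1440 + 120
= 3720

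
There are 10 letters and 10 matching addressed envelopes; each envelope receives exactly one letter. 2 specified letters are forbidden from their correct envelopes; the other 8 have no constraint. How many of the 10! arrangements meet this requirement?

Let A_j be the event that the j-th constrained one is fixed. By inclusion-exclusion over the 2 events:
Σ_{j=0}^{2} (-1)^j C(2,j)(10-j)!
= C(2,0)·10! - C(2,1)·9! + C(2,2)·8!
= 3628800 - 725760 + 40320
= 2943360

2943360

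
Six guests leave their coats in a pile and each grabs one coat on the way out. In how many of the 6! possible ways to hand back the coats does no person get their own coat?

265

The number of derangements of 6 is !6 = Σ_{k=0}^{6} (-1)^k·6!/k!
= 6! - 6!/1! + 6!/2! - 6!/3! + 6!/4! - 6!/5! + 6!/6!
= 720 - 720 + 360 - 120 + 30 - 6 + 1
= 265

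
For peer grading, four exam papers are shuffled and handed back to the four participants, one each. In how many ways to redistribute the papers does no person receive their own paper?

The subfactorial !4 = [4!/e] (nearest integer).
4! = 24, and 24/e ≈ 8.83, so !4 = 9.

9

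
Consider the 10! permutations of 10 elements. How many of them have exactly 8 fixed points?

45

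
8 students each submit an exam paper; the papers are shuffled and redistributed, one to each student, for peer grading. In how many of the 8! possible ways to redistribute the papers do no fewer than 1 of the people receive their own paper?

25487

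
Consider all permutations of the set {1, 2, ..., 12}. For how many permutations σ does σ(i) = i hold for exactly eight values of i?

Pick the 8 fixed positions: C(12,8) = 495 ways.
The remaining 4 must be deranged: !4 = 9.
Total: 495 × 9 = 4455.

4455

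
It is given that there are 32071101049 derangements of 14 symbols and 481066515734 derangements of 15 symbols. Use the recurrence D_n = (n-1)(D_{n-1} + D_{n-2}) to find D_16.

D_16 = (16-1)·(D_15 + D_14) = 15·(481066515734 + 32071101049) = 15·513137616783 = 7697064251745.

7697064251745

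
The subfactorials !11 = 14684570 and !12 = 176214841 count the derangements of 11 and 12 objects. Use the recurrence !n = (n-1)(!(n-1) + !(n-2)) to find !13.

!13 = (13-1)·(!12 + !11) = 12·(176214841 + 14684570) = 12·190899411 = 2290792932.

2290792932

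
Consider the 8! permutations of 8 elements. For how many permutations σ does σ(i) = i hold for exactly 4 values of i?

630

Choose which 4 of the 8 are fixed: C(8,4) = 70.
The remaining 4 must be deranged: !4 = 9.
Total: 70 × 9 = 630.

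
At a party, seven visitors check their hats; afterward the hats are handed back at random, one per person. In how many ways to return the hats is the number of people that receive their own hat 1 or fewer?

# with exactly i fixed is C(7,i)·!(7-i); sum over i=0..1:
  i=0: C(7,0)·!7 = 1·1854 = 1854
  i=1: C(7,1)·!6 = 7·265 = 1855
Total = 3709.

3709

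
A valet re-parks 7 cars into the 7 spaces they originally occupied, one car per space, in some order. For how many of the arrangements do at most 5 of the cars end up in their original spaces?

Sum C(7,i)·!(7-i) for i = 0..5:
  i=0: C(7,0)·!7 = 1·1854 = 1854
  i=1: C(7,1)·!6 = 7·265 = 1855
  i=2: C(7,2)·!5 = 21·44 = 924
  i=3: C(7,3)·!4 = 35·9 = 315
  i=4: C(7,4)·!3 = 35·2 = 70
  i=5: C(7,5)·!2 = 21·1 = 21
Total = 5039.

5039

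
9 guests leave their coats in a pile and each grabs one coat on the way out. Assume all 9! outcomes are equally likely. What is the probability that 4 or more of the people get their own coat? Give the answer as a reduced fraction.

Favorable outcomes: Σ_{i≥4} C(9,i)·!(9-i) = 126·44 + 126·9 + 84·2 + 36·1 + 9·0 + 1·1 = 6883.
Total outcomes: 9! = 362880.
Probability = 6883/362880 = 6883/362880.

6883/362880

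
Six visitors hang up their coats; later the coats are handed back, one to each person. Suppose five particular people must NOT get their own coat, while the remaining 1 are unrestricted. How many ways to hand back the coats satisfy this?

309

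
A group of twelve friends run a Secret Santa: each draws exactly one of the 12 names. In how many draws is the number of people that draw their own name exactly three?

29369120

Choose which 3 of the 12 are fixed: C(12,3) = 220.
The other 9 form a derangement: !9 = 133496.
Total: 220 × 133496 = 29369120.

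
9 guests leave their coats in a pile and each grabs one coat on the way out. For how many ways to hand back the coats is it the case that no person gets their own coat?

!9 = 9! · Σ_{k=0}^{9} (-1)^k/k!
= 9! - 9!/1! + 9!/2! - 9!/3! + 9!/4! - 9!/5! + 9!/6! - 9!/7! + 9!/8! - 9!/9!
= 362880 - 362880 + 181440 - 60480 + 15120 - 3024 + 504 - 72 + 9 - 1
= 133496

133496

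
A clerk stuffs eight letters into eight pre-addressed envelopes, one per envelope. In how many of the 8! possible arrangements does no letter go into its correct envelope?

14833

!8 is the nearest integer to 8!/e.
8! = 40320, and 40320/e ≈ 14832.90, so !8 = 14833.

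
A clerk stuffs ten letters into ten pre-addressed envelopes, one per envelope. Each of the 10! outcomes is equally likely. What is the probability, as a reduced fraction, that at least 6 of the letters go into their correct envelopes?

17/28350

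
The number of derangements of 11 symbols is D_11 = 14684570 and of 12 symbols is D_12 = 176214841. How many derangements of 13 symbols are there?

D_13 = (13-1)·(D_12 + D_11) = 12·(176214841 + 14684570) = 12·190899411 = 2290792932.

2290792932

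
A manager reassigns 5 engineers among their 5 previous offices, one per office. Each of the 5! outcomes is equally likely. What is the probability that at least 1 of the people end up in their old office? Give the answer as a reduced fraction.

19/30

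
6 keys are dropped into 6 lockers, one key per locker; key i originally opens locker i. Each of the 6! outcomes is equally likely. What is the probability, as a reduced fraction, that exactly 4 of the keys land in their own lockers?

1/48

Favorable outcomes: C(6,4)·!2 = 15·1 = 15.
Total outcomes: 6! = 720.
Probability = 15/720 = 1/48.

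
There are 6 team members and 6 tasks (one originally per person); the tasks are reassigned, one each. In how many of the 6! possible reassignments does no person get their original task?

265

The subfactorial !6 = [6!/e] (nearest integer).
6! = 720, and 720/e ≈ 264.87, so !6 = 265.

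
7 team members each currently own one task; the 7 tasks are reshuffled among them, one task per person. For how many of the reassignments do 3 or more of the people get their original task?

407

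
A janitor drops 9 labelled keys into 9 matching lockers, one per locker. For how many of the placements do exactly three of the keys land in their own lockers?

Choose which 3 of the 9 are fixed: C(9,3) = 84.
The other 6 form a derangement: !6 = 265.
Total: 84 × 265 = 22260.

22260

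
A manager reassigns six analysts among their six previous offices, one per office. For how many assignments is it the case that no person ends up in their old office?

265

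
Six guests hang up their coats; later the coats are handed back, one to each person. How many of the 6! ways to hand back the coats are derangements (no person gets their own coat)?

By inclusion-exclusion, !6 = Σ (-1)^k · 6!/k! for k=0..6
= 6! - 6!/1! + 6!/2! - 6!/3! + 6!/4! - 6!/5! + 6!/6!
= 720 - 720 + 360 - 120 + 30 - 6 + 1
= 265

265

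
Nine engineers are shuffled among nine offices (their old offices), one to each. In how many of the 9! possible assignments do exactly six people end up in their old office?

168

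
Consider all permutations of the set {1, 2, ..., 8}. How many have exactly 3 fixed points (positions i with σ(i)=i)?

Choose which 3 of the 8 are fixed: C(8,3) = 56.
The remaining 5 must be deranged: !5 = 44.
Total: 56 × 44 = 2464.

2464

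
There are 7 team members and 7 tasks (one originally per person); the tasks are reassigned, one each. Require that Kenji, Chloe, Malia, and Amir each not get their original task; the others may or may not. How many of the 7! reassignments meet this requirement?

2790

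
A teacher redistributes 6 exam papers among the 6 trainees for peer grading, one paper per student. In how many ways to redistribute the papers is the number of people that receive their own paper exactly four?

15

Pick the 4 fixed positions: C(6,4) = 15 ways.
The remaining 2 must be deranged: !2 = 1.
Total: 15 × 1 = 15.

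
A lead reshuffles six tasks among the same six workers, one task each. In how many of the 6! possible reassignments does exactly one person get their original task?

Pick the single fixed position: C(6,1) = 6 ways.
The remaining 5 must be deranged: !5 = 44.
Total: 6 × 44 = 264.

264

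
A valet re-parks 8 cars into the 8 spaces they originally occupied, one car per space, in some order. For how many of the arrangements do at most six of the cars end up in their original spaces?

40319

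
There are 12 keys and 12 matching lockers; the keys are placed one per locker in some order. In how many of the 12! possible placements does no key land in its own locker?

!12 is the nearest integer to 12!/e.
12! = 479001600, and 479001600/e ≈ 176214840.93, so !12 = 176214841.

176214841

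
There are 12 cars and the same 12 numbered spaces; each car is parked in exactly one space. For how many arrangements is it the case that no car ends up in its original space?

The number of derangements of 12 is !12 = Σ_{k=0}^{12} (-1)^k·12!/k!
= 12! - 12!/1! + 12!/2! - 12!/3! + 12!/4! - 12!/5! + 12!/6! - 12!/7! + 12!/8! - 12!/9! + 12!/10! - 12!/11! + 12!/12!
= 479001600 - 479001600 + 239500800 - 79833600 + 19958400 - 3991680 + 665280 - 95040 + 11880 - 1320 + 132 - 12 + 1
= 176214841

176214841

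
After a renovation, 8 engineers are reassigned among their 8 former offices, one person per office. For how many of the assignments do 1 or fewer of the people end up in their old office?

29665

# with exactly i fixed is C(8,i)·!(8-i); sum over i=0..1:
  i=0: C(8,0)·!8 = 1·14833 = 14833
  i=1: C(8,1)·!7 = 8·1854 = 14832
Total = 29665.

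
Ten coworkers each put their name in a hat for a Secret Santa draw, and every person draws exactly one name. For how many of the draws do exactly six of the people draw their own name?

Choose which 6 of the 10 are fixed: C(10,6) = 210.
The remaining 4 must be deranged: !4 = 9.
Total: 210 × 9 = 1890.

1890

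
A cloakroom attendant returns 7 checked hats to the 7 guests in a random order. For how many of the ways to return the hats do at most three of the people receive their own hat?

# with exactly i fixed is C(7,i)·!(7-i); sum over i=0..3:
  i=0: C(7,0)·!7 = 1·1854 = 1854
  i=1: C(7,1)·!6 = 7·265 = 1855
  i=2: C(7,2)·!5 = 21·44 = 924
  i=3: C(7,3)·!4 = 35·9 = 315
Total = 4948.

4948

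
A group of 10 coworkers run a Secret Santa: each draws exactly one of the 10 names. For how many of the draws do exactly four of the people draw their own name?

55650

Pick the 4 fixed positions: C(10,4) = 210 ways.
The other 6 form a derangement: !6 = 265.
Total: 210 × 265 = 55650.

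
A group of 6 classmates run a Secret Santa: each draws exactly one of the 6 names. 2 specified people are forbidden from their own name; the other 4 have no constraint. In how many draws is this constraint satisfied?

Let A_j be the event that the j-th constrained one is fixed. By inclusion-exclusion over the 2 events:
Σ_{j=0}^{2} (-1)^j C(2,j)(6-j)!
= C(2,0)·6! - C(2,1)·5! + C(2,2)·4!
= 720 - 240 + 24
= 504

504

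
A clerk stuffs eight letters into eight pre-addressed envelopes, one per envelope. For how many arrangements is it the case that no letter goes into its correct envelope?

By inclusion-exclusion, !8 = Σ (-1)^k · 8!/k! for k=0..8
= 8! - 8!/1! + 8!/2! - 8!/3! + 8!/4! - 8!/5! + 8!/6! - 8!/7! + 8!/8!
= 40320 - 40320 + 20160 - 6720 + 1680 - 336 + 56 - 8 + 1
= 14833

14833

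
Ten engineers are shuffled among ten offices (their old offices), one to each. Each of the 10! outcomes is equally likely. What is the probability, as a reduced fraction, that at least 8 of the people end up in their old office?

23/1814400

Favorable outcomes: Σ_{i≥8} C(10,i)·!(10-i) = 45·1 + 10·0 + 1·1 = 46.
Total outcomes: 10! = 3628800.
Probability = 46/3628800 = 23/1814400.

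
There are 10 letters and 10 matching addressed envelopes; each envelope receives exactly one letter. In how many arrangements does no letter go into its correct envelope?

1334961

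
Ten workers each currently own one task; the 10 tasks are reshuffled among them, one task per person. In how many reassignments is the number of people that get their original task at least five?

Sum C(10,i)·!(10-i) for i = 5..10:
  i=5: C(10,5)·!5 = 252·44 = 11088
  i=6: C(10,6)·!4 = 210·9 = 1890
  i=7: C(10,7)·!3 = 120·2 = 240
  i=8: C(10,8)·!2 = 45·1 = 45
  i=9: C(10,9)·!1 = 10·0 = 0
  i=10: C(10,10)·!0 = 1·1 = 1
Total = 13264.

13264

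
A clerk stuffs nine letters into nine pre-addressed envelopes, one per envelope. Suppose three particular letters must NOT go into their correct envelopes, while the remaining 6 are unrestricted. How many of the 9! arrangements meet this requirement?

Inclusion-exclusion on the 3 forbidden self-matches:
Σ_{j=0}^{3} (-1)^j C(3,j)(9-j)!
= C(3,0)·9! - C(3,1)·8! + C(3,2)·7! - C(3,3)·6!
= 362880 - 120960 + 15120 - 720
= 256320

256320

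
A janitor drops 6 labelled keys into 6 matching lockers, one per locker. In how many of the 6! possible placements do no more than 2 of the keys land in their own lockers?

Sum C(6,i)·!(6-i) for i = 0..2:
  i=0: C(6,0)·!6 = 1·265 = 265
  i=1: C(6,1)·!5 = 6·44 = 264
  i=2: C(6,2)·!4 = 15·9 = 135
Total = 664.

664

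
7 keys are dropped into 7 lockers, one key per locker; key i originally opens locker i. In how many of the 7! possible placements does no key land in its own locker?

1854

!7 is the nearest integer to 7!/e.
7! = 5040, and 5040/e ≈ 1854.11, so !7 = 1854.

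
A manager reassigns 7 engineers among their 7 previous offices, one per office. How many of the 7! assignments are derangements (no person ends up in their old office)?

The subfactorial !7 = [7!/e] (nearest integer).
7! = 5040, and 5040/e ≈ 1854.11, so !7 = 1854.

1854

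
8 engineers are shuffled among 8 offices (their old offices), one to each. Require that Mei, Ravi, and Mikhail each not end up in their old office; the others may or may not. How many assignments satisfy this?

27240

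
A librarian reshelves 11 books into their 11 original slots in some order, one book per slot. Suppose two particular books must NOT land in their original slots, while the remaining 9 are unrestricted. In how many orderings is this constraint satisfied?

33022080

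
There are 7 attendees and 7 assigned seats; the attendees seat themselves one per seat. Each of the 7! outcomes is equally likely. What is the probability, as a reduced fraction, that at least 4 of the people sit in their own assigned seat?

Favorable outcomes: Σ_{i≥4} C(7,i)·!(7-i) = 35·2 + 21·1 + 7·0 + 1·1 = 92.
Total outcomes: 7! = 5040.
Probability = 92/5040 = 23/1260.

23/1260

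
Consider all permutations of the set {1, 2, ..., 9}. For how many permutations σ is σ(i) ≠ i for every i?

!9 is the nearest integer to 9!/e.
9! = 362880, and 362880/e ≈ 133496.09, so !9 = 133496.

133496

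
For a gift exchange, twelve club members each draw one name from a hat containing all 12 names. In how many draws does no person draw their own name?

Use !n = (n-1)(!(n-1) + !(n-2)).
!12 = 11·(14684570 + 1334961) = 11·16019531 = 176214841

176214841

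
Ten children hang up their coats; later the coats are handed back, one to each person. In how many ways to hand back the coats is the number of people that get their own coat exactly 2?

667485

Pick the 2 fixed positions: C(10,2) = 45 ways.
The remaining 8 must be deranged: !8 = 14833.
Total: 45 × 14833 = 667485.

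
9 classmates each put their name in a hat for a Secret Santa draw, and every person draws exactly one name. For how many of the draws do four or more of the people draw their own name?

# with exactly i fixed is C(9,i)·!(9-i); sum over i=4..9:
  i=4: C(9,4)·!5 = 126·44 = 5544
  i=5: C(9,5)·!4 = 126·9 = 1134
  i=6: C(9,6)·!3 = 84·2 = 168
  i=7: C(9,7)·!2 = 36·1 = 36
  i=8: C(9,8)·!1 = 9·0 = 0
  i=9: C(9,9)·!0 = 1·1 = 1
Total = 6883.

6883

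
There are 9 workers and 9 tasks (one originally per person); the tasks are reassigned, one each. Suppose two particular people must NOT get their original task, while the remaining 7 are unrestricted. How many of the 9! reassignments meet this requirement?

287280

Inclusion-exclusion on the 2 forbidden self-matches:
Σ_{j=0}^{2} (-1)^j C(2,j)(9-j)!
= C(2,0)·9! - C(2,1)·8! + C(2,2)·7!
= 362880 - 80640 + 5040
= 287280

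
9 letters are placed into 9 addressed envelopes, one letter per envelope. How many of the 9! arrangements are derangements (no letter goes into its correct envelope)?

By inclusion-exclusion, !9 = Σ (-1)^k · 9!/k! for k=0..9
= 9! - 9!/1! + 9!/2! - 9!/3! + 9!/4! - 9!/5! + 9!/6! - 9!/7! + 9!/8! - 9!/9!
= 362880 - 362880 + 181440 - 60480 + 15120 - 3024 + 504 - 72 + 9 - 1
= 133496

133496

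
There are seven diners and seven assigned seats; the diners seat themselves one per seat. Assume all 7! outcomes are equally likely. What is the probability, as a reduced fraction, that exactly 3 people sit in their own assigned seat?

1/16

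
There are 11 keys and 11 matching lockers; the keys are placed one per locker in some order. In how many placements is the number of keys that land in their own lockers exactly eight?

Choose which 8 of the 11 are fixed: C(11,8) = 165.
The remaining 3 must be deranged: !3 = 2.
Total: 165 × 2 = 330.

330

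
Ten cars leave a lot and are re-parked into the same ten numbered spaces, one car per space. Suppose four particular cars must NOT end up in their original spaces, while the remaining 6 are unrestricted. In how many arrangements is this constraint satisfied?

Let A_j be the event that the j-th constrained one is fixed. By inclusion-exclusion over the 4 events:
Σ_{j=0}^{4} (-1)^j C(4,j)(10-j)!
= C(4,0)·10! - C(4,1)·9! + C(4,2)·8! - C(4,3)·7! + C(4,4)·6!
= 3628800 - 1451520 + 241920 - 20160 + 720
= 2399760

2399760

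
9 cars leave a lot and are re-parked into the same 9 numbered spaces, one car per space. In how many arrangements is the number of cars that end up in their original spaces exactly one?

133497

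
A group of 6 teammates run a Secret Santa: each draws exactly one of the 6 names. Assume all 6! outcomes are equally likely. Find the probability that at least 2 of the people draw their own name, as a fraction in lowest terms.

191/720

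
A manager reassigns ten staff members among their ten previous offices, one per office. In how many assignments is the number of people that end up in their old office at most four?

# with exactly i fixed is C(10,i)·!(10-i); sum over i=0..4:
  i=0: C(10,0)·!10 = 1·1334961 = 1334961
  i=1: C(10,1)·!9 = 10·133496 = 1334960
  i=2: C(10,2)·!8 = 45·14833 = 667485
  i=3: C(10,3)·!7 = 120·1854 = 222480
  i=4: C(10,4)·!6 = 210·265 = 55650
Total = 3615536.

3615536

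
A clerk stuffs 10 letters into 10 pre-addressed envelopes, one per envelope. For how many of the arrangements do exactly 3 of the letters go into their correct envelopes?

Choose which 3 of the 10 are fixed: C(10,3) = 120.
The other 7 form a derangement: !7 = 1854.
Total: 120 × 1854 = 222480.

222480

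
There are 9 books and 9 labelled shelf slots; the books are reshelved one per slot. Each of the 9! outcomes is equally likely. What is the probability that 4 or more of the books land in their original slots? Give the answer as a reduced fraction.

Favorable outcomes: Σ_{i≥4} C(9,i)·!(9-i) = 126·44 + 126·9 + 84·2 + 36·1 + 9·0 + 1·1 = 6883.
Total outcomes: 9! = 362880.
Probability = 6883/362880 = 6883/362880.

6883/362880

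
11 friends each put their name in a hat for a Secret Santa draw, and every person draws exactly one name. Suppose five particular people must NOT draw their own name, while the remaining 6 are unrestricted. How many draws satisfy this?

25022880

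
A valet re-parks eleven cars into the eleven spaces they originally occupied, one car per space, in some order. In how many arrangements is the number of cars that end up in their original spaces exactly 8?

Pick the 8 fixed positions: C(11,8) = 165 ways.
The remaining 3 must be deranged: !3 = 2.
Total: 165 × 2 = 330.

330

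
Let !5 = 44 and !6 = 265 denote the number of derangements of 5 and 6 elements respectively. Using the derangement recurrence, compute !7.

!7 = (7-1)·(!6 + !5) = 6·(265 + 44) = 6·309 = 1854.

1854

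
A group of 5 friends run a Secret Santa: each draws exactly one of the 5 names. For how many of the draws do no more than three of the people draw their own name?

119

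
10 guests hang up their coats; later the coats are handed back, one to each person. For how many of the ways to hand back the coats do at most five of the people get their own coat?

Sum C(10,i)·!(10-i) for i = 0..5:
  i=0: C(10,0)·!10 = 1·1334961 = 1334961
  i=1: C(10,1)·!9 = 10·133496 = 1334960
  i=2: C(10,2)·!8 = 45·14833 = 667485
  i=3: C(10,3)·!7 = 120·1854 = 222480
  i=4: C(10,4)·!6 = 210·265 = 55650
  i=5: C(10,5)·!5 = 252·44 = 11088
Total = 3626624.

3626624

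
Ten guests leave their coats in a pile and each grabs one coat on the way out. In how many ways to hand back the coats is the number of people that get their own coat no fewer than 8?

Sum C(10,i)·!(10-i) for i = 8..10:
  i=8: C(10,8)·!2 = 45·1 = 45
  i=9: C(10,9)·!1 = 10·0 = 0
  i=10: C(10,10)·!0 = 1·1 = 1
Total = 46.

46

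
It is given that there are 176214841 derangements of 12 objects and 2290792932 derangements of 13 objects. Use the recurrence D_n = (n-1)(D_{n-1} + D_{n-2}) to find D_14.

32071101049

D_14 = (14-1)·(D_13 + D_12) = 13·(2290792932 + 176214841) = 13·2467007773 = 32071101049.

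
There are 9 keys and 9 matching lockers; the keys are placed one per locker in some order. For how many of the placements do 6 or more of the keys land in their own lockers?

Sum C(9,i)·!(9-i) for i = 6..9:
  i=6: C(9,6)·!3 = 84·2 = 168
  i=7: C(9,7)·!2 = 36·1 = 36
  i=8: C(9,8)·!1 = 9·0 = 0
  i=9: C(9,9)·!0 = 1·1 = 1
Total = 205.

205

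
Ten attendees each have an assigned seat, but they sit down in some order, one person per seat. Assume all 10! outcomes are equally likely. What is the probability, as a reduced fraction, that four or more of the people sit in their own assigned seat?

Favorable outcomes: Σ_{i≥4} C(10,i)·!(10-i) = 210·265 + 252·44 + 210·9 + 120·2 + 45·1 + 10·0 + 1·1 = 68914.
Total outcomes: 10! = 3628800.
Probability = 68914/3628800 = 34457/1814400.

34457/1814400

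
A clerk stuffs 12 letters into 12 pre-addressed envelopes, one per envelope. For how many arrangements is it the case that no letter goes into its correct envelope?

176214841

Recurrence: !12 = 12·!11 + (-1)^12.
!12 = 12·14684570 + 1 = 176214841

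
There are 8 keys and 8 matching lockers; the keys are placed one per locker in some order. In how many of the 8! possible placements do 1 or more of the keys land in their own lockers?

25487

# with exactly i fixed is C(8,i)·!(8-i); sum over i=1..8:
  i=1: C(8,1)·!7 = 8·1854 = 14832
  i=2: C(8,2)·!6 = 28·265 = 7420
  i=3: C(8,3)·!5 = 56·44 = 2464
  i=4: C(8,4)·!4 = 70·9 = 630
  i=5: C(8,5)·!3 = 56·2 = 112
  i=6: C(8,6)·!2 = 28·1 = 28
  i=7: C(8,7)·!1 = 8·0 = 0
  i=8: C(8,8)·!0 = 1·1 = 1
Total = 25487.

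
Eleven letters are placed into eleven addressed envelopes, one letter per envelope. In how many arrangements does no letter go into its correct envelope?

!11 = 11! · Σ_{k=0}^{11} (-1)^k/k!
= 11! - 11!/1! + 11!/2! - 11!/3! + 11!/4! - 11!/5! + 11!/6! - 11!/7! + 11!/8! - 11!/9! + 11!/10! - 11!/11!
= 39916800 - 39916800 + 19958400 - 6652800 + 1663200 - 332640 + 55440 - 7920 + 990 - 110 + 11 - 1
= 14684570

14684570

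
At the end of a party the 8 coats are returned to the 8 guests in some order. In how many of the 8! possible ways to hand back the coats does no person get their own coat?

14833

By inclusion-exclusion, !8 = Σ (-1)^k · 8!/k! for k=0..8
= 8! - 8!/1! + 8!/2! - 8!/3! + 8!/4! - 8!/5! + 8!/6! - 8!/7! + 8!/8!
= 40320 - 40320 + 20160 - 6720 + 1680 - 336 + 56 - 8 + 1
= 14833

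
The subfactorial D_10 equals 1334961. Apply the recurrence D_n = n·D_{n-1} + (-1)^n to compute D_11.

14684570

D_11 = 11·1334961 - 1 = 14684570.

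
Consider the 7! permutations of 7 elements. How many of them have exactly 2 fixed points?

924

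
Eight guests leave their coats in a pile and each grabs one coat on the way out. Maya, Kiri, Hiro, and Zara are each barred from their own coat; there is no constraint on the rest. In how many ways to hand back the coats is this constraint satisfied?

24024

Inclusion-exclusion on the 4 forbidden self-matches:
Σ_{j=0}^{4} (-1)^j C(4,j)(8-j)!
= C(4,0)·8! - C(4,1)·7! + C(4,2)·6! - C(4,3)·5! + C(4,4)·4!
= 40320 - 20160 + 4320 - 480 + 24
= 24024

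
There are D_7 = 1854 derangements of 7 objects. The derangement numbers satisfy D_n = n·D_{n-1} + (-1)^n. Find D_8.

14833

D_8 = 8·1854 + 1 = 14833.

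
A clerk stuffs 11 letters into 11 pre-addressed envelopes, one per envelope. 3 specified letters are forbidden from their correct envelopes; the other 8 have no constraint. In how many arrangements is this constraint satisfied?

Inclusion-exclusion on the 3 forbidden self-matches:
Σ_{j=0}^{3} (-1)^j C(3,j)(11-j)!
= C(3,0)·11! - C(3,1)·10! + C(3,2)·9! - C(3,3)·8!
= 39916800 - 10886400 + 1088640 - 40320
= 30078720

30078720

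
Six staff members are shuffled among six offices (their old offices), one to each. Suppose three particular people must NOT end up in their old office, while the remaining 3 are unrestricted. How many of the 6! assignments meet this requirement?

Let A_j be the event that the j-th constrained one is fixed. By inclusion-exclusion over the 3 events:
Σ_{j=0}^{3} (-1)^j C(3,j)(6-j)!
= C(3,0)·6! - C(3,1)·5! + C(3,2)·4! - C(3,3)·3!
= 720 - 360 + 72 - 6
= 426

426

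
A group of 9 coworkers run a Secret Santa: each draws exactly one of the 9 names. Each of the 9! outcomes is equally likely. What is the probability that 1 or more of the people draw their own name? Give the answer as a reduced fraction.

28673/45360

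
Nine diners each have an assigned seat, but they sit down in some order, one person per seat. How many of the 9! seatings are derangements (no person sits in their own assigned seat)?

133496

By inclusion-exclusion, !9 = Σ (-1)^k · 9!/k! for k=0..9
= 9! - 9!/1! + 9!/2! - 9!/3! + 9!/4! - 9!/5! + 9!/6! - 9!/7! + 9!/8! - 9!/9!
= 362880 - 362880 + 181440 - 60480 + 15120 - 3024 + 504 - 72 + 9 - 1
= 133496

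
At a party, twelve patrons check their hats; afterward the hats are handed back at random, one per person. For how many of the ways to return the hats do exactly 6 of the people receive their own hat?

Pick the 6 fixed positions: C(12,6) = 924 ways.
The other 6 form a derangement: !6 = 265.
Total: 924 × 265 = 244860.

244860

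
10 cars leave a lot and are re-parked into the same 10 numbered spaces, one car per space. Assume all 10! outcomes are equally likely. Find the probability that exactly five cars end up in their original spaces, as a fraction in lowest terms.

11/3600

Favorable outcomes: C(10,5)·!5 = 252·44 = 11088.
Total outcomes: 10! = 3628800.
Probability = 11088/3628800 = 11/3600.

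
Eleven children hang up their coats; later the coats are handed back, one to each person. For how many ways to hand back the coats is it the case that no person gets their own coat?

14684570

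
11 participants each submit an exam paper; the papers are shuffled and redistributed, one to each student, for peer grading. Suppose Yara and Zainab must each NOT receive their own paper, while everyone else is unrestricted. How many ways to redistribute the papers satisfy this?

33022080

Inclusion-exclusion on the 2 forbidden self-matches:
Σ_{j=0}^{2} (-1)^j C(2,j)(11-j)!
= C(2,0)·11! - C(2,1)·10! + C(2,2)·9!
= 39916800 - 7257600 + 362880
= 33022080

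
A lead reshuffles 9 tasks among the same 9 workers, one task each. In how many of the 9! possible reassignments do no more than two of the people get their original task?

333737

Sum C(9,i)·!(9-i) for i = 0..2:
  i=0: C(9,0)·!9 = 1·133496 = 133496
  i=1: C(9,1)·!8 = 9·14833 = 133497
  i=2: C(9,2)·!7 = 36·1854 = 66744
Total = 333737.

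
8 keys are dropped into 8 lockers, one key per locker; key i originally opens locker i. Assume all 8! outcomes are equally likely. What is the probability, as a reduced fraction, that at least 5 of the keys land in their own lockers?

47/13440

Favorable outcomes: Σ_{i≥5} C(8,i)·!(8-i) = 56·2 + 28·1 + 8·0 + 1·1 = 141.
Total outcomes: 8! = 40320.
Probability = 141/40320 = 47/13440.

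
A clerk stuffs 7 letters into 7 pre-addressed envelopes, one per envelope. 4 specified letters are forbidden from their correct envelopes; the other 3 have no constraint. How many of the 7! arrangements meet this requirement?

Let A_j be the event that the j-th constrained one is fixed. By inclusion-exclusion over the 4 events:
Σ_{j=0}^{4} (-1)^j C(4,j)(7-j)!
= C(4,0)·7! - C(4,1)·6! + C(4,2)·5! - C(4,3)·4! + C(4,4)·3!
= 5040 - 2880 + 720 - 96 + 6
= 2790

2790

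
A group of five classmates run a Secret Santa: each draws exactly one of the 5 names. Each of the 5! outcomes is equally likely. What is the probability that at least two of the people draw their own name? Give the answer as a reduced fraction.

Favorable outcomes: Σ_{i≥2} C(5,i)·!(5-i) = 10·2 + 10·1 + 5·0 + 1·1 = 31.
Total outcomes: 5! = 120.
Probability = 31/120 = 31/120.

31/120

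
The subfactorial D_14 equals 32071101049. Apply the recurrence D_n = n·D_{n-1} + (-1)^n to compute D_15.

481066515734

D_15 = 15·32071101049 - 1 = 481066515734.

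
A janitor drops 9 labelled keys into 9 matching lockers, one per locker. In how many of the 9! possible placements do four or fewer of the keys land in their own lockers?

Sum C(9,i)·!(9-i) for i = 0..4:
  i=0: C(9,0)·!9 = 1·133496 = 133496
  i=1: C(9,1)·!8 = 9·14833 = 133497
  i=2: C(9,2)·!7 = 36·1854 = 66744
  i=3: C(9,3)·!6 = 84·265 = 22260
  i=4: C(9,4)·!5 = 126·44 = 5544
Total = 361541.

361541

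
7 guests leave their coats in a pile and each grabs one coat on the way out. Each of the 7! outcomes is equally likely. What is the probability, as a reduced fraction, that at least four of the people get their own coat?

23/1260

Favorable outcomes: Σ_{i≥4} C(7,i)·!(7-i) = 35·2 + 21·1 + 7·0 + 1·1 = 92.
Total outcomes: 7! = 5040.
Probability = 92/5040 = 23/1260.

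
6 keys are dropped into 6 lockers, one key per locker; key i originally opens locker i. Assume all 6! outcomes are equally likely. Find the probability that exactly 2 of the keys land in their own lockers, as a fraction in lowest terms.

3/16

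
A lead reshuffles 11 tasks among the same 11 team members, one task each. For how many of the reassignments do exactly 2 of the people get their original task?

Pick the 2 fixed positions: C(11,2) = 55 ways.
The remaining 9 must be deranged: !9 = 133496.
Total: 55 × 133496 = 7342280.

7342280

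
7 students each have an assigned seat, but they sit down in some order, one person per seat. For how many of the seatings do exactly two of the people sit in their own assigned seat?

924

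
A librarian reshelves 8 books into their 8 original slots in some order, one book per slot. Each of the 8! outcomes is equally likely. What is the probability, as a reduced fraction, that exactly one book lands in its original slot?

103/280

Favorable outcomes: C(8,1)·!7 = 8·1854 = 14832.
Total outcomes: 8! = 40320.
Probability = 14832/40320 = 103/280.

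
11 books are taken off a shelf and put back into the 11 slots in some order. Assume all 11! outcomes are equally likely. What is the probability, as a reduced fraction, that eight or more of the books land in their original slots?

Favorable outcomes: Σ_{i≥8} C(11,i)·!(11-i) = 165·2 + 55·1 + 11·0 + 1·1 = 386.
Total outcomes: 11! = 39916800.
Probability = 386/39916800 = 193/19958400.

193/19958400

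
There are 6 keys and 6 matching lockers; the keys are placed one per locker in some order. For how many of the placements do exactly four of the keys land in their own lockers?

15

Choose which 4 of the 6 are fixed: C(6,4) = 15.
The other 2 form a derangement: !2 = 1.
Total: 15 × 1 = 15.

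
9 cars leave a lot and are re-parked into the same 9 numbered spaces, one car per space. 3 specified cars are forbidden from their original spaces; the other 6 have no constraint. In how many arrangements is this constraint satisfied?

Inclusion-exclusion on the 3 forbidden self-matches:
Σ_{j=0}^{3} (-1)^j C(3,j)(9-j)!
= C(3,0)·9! - C(3,1)·8! + C(3,2)·7! - C(3,3)·6!
= 362880 - 120960 + 15120 - 720
= 256320

256320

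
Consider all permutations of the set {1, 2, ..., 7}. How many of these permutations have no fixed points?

!7 is the nearest integer to 7!/e.
7! = 5040, and 5040/e ≈ 1854.11, so !7 = 1854.

1854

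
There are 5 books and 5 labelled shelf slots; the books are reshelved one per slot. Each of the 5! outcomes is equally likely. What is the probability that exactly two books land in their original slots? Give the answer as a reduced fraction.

1/6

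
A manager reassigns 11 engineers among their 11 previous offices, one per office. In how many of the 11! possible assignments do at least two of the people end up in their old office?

Sum C(11,i)·!(11-i) for i = 2..11:
  i=2: C(11,2)·!9 = 55·133496 = 7342280
  i=3: C(11,3)·!8 = 165·14833 = 2447445
  i=4: C(11,4)·!7 = 330·1854 = 611820
  i=5: C(11,5)·!6 = 462·265 = 122430
  i=6: C(11,6)·!5 = 462·44 = 20328
  i=7: C(11,7)·!4 = 330·9 = 2970
  i=8: C(11,8)·!3 = 165·2 = 330
  i=9: C(11,9)·!2 = 55·1 = 55
  i=10: C(11,10)·!1 = 11·0 = 0
  i=11: C(11,11)·!0 = 1·1 = 1
Total = 10547659.

10547659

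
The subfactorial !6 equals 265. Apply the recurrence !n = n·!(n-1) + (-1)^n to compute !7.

!7 = 7·265 - 1 = 1854.

1854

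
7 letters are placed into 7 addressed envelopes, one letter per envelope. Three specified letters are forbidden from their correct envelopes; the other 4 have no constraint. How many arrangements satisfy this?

Let A_j be the event that the j-th constrained one is fixed. By inclusion-exclusion over the 3 events:
Σ_{j=0}^{3} (-1)^j C(3,j)(7-j)!
= C(3,0)·7! - C(3,1)·6! + C(3,2)·5! - C(3,3)·4!
= 5040 - 2160 + 360 - 24
= 3216

3216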